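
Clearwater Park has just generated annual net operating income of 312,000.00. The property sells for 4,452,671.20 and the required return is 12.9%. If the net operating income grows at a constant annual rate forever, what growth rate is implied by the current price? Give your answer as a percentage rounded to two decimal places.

P = D₀(1+g)/(r−g) ⇒ P(r−g) = D₀(1+g) ⇒ g(P+D₀) = P·r − D₀
g = (P·r − D₀)/(P + D₀) = (4,452,671.20×0.129 − 312,000.00) / (4,452,671.20 + 312,000.00) = 0.055071

5.51%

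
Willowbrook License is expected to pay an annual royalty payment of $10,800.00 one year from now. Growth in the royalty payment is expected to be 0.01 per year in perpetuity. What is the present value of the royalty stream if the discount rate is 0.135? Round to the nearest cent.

$86400.00

Growing perpetuity: P = D₁ / (r − g) = $10,800.0000 / (0.135 − 0.01) = $86,400.00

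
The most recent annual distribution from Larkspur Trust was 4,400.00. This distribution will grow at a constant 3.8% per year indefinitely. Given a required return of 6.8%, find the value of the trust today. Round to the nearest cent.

D₁ = D₀ × (1 + g) = 4,400.00 × 1.038 = 4,567.2000
Growing perpetuity: P = D₁ / (r − g) = 4,567.2000 / (0.068 − 0.038) = 152,240.00

152240.00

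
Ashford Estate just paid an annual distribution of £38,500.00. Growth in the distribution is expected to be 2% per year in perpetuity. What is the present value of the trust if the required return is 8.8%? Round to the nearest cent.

£577500.00

D₁ = D₀ × (1 + g) = £38,500.00 × 1.02 = £39,270.0000
Growing perpetuity: P = D₁ / (r − g) = £39,270.0000 / (0.088 − 0.02) = £577,500.00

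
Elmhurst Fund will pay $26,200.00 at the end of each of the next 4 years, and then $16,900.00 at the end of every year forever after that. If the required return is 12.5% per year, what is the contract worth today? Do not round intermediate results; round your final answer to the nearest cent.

$163152.45

PV of 4-year annuity: $26,200.00 × [1 − (1+0.125)^−4] / 0.125 = 78747.75187
Perpetuity value at year 4: $16,900.00 / 0.125 = 135200.00000
PV of perpetuity: 135200.00000 / (1+0.125)^4 = 84404.69441
Total PV = 78747.75187 + 84404.69441 = 163152.44627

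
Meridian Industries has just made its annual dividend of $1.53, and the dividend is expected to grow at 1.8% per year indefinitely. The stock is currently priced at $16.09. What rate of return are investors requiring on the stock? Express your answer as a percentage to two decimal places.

D₁ = $1.53 × 1.018 = $1.5575
P = D₁/(r − g) ⇒ r = D₁/P + g = $1.5575/$16.09 + 0.018 = 0.096802 + 0.018 = 0.114802

11.48%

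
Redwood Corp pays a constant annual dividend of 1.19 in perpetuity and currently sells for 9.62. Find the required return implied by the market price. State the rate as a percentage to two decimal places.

P = C/r ⇒ r = C/P = 1.19/9.62 = 0.123701

12.37%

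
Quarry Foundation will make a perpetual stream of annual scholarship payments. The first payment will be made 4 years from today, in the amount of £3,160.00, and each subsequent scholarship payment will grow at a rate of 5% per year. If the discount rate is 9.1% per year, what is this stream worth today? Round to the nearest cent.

£59351.13

Value at end of year 3: C₁ / (r − g) = £3,160.00 / (0.091 − 0.05) = £77,073.1707
Discount to today: PV = £77,073.1707 / (1 + 0.091)^3 = £77,073.1707 / 1.298597 = £59,351.13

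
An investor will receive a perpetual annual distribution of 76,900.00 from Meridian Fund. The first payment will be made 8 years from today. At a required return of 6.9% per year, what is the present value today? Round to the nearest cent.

698607.61

Value at end of year 7: C / r = 76,900.00 / 0.069 = 1,114,492.7536
Discount to today: PV = 1,114,492.7536 / (1 + 0.069)^7 = 1,114,492.7536 / 1.595306 = 698,607.61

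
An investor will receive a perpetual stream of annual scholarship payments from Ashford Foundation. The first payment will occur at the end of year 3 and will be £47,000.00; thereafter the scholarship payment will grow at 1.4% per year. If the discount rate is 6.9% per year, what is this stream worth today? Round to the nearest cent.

Value at end of year 2: C₁ / (r − g) = £47,000.00 / (0.069 − 0.014) = £854,545.4545
Discount to today: PV = £854,545.4545 / (1 + 0.069)^2 = £854,545.4545 / 1.142761 = £747,790.18

£747790.18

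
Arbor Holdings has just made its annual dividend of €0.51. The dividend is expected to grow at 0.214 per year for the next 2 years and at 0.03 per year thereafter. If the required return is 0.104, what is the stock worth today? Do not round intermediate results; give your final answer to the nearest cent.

D_1 = 0.61914
D_2 = 0.75164
Terminal value at year 2: TV = D_2×(1+g_2)/(r−g_2) = 0.77419/0.074 = 10.46196
P_0 = D_1/(1+r)^1 + D_2/(1+r)^2 + TV/(1+r)^2
    = 0.56082 + 0.61669 + 8.58371 = 9.76122

€9.76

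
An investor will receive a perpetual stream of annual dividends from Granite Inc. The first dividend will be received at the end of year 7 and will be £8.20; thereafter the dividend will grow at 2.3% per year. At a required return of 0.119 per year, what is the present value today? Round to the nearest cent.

£43.51

Value at end of year 6: C₁ / (r − g) = £8.20 / (0.119 − 0.023) = £85.4167
Discount to today: PV = £85.4167 / (1 + 0.119)^6 = £85.4167 / 1.963272 = £43.51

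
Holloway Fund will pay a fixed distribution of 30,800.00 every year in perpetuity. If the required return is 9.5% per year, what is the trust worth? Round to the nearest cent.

324210.53

Level perpetuity: PV = C / r = 30,800.00 / 0.095 = 324,210.53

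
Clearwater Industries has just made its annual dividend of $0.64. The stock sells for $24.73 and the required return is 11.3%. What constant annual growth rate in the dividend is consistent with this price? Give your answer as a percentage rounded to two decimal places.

8.49%

P = D₀(1+g)/(r−g) ⇒ P(r−g) = D₀(1+g) ⇒ g(P+D₀) = P·r − D₀
g = (P·r − D₀)/(P + D₀) = ($24.73×0.113 − $0.64) / ($24.73 + $0.64) = 0.084923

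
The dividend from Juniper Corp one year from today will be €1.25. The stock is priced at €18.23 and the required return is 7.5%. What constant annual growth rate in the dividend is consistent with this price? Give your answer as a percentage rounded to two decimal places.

0.64%

P = D₁/(r−g) ⇒ g = r − D₁/P = 0.075 − €1.25/€18.23 = 0.006432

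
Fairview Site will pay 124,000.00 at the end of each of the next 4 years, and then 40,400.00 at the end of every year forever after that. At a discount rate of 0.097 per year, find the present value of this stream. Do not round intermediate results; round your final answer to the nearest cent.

683225.74

PV of 4-year annuity: 124,000.00 × [1 − (1+0.097)^−4] / 0.097 = 395629.55207
Perpetuity value at year 4: 40,400.00 / 0.097 = 416494.84536
PV of perpetuity: 416494.84536 / (1+0.097)^4 = 287596.18485
Total PV = 395629.55207 + 287596.18485 = 683225.73692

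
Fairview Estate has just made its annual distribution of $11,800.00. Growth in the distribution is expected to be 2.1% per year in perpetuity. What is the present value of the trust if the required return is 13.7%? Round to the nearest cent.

D₁ = D₀ × (1 + g) = $11,800.00 × 1.021 = $12,047.8000
Growing perpetuity: P = D₁ / (r − g) = $12,047.8000 / (0.137 − 0.021) = $103,860.34

$103860.34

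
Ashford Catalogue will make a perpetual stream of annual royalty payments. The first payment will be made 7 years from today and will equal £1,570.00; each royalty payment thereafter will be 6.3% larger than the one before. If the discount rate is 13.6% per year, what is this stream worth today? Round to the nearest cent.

£10007.07

Value at end of year 6: C₁ / (r − g) = £1,570.00 / (0.136 − 0.063) = £21,506.8493
Discount to today: PV = £21,506.8493 / (1 + 0.136)^6 = £21,506.8493 / 2.149166 = £10,007.07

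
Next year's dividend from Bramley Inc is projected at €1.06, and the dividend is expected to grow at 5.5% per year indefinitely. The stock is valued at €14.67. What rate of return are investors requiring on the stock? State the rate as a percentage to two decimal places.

P = D₁/(r − g) ⇒ r = D₁/P + g = €1.0600/€14.67 + 0.055 = 0.072256 + 0.055 = 0.127256

12.73%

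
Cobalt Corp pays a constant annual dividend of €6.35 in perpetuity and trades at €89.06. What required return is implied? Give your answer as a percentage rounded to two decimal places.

7.13%

P = C/r ⇒ r = C/P = €6.35/€89.06 = 0.071300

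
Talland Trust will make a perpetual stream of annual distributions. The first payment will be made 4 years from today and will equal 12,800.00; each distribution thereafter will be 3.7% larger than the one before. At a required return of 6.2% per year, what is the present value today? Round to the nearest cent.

427460.91

Value at end of year 3: C₁ / (r − g) = 12,800.00 / (0.062 − 0.037) = 512,000.0000
Discount to today: PV = 512,000.0000 / (1 + 0.062)^3 = 512,000.0000 / 1.197770 = 427,460.91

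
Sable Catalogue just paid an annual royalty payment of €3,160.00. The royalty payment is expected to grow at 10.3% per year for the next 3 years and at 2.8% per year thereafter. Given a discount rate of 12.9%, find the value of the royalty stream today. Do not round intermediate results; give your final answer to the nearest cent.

€39041.90

D_1 = 3485.48000
D_2 = 3844.48444
D_3 = 4240.46634
Terminal value at year 3: TV = D_3×(1+g_2)/(r−g_2) = 4359.19939/0.101 = 43160.39005
P_0 = D_1/(1+r)^1 + D_2/(1+r)^2 + D_3/(1+r)^3 + TV/(1+r)^3
    = 3087.22764 + 3016.13116 + 2946.67199 + 29991.86931 = 39041.90010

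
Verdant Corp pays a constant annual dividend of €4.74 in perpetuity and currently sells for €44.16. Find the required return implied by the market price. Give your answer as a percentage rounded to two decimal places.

P = C/r ⇒ r = C/P = €4.74/€44.16 = 0.107337

10.73%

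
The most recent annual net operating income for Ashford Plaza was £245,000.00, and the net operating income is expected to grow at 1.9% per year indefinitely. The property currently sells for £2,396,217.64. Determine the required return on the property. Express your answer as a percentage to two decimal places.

D₁ = £245,000.00 × 1.019 = £249,655.0000
P = D₁/(r − g) ⇒ r = D₁/P + g = £249,655.0000/£2,396,217.64 + 0.019 = 0.104187 + 0.019 = 0.123187

12.32%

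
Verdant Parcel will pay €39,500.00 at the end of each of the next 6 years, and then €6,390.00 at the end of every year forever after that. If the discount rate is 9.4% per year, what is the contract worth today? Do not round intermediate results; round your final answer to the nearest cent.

PV of 6-year annuity: €39,500.00 × [1 − (1+0.094)^−6] / 0.094 = 175100.35033
Perpetuity value at year 6: €6,390.00 / 0.094 = 67978.72340
PV of perpetuity: 67978.72340 / (1+0.094)^6 = 39652.36293
Total PV = 175100.35033 + 39652.36293 = 214752.71326

€214752.71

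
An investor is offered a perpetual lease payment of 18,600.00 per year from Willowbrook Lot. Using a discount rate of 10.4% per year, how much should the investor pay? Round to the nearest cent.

178846.15

Level perpetuity: PV = C / r = 18,600.00 / 0.104 = 178,846.15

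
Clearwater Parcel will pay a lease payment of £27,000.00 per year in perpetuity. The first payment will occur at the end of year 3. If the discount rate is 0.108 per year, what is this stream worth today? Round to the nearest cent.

Value at end of year 2: C / r = £27,000.00 / 0.108 = £250,000.0000
Discount to today: PV = £250,000.0000 / (1 + 0.108)^2 = £250,000.0000 / 1.227664 = £203,638.78

£203638.78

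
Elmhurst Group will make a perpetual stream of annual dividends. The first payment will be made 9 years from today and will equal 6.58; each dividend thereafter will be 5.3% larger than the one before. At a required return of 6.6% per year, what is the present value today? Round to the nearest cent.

Value at end of year 8: C₁ / (r − g) = 6.58 / (0.066 − 0.053) = 506.1538
Discount to today: PV = 506.1538 / (1 + 0.066)^8 = 506.1538 / 1.667468 = 303.55

303.55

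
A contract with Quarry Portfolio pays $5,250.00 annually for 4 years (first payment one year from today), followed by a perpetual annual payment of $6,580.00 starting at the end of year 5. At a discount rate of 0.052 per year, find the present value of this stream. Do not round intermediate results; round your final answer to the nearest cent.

PV of 4-year annuity: $5,250.00 × [1 − (1+0.052)^−4] / 0.052 = 18530.07685
Perpetuity value at year 4: $6,580.00 / 0.052 = 126538.46154
PV of perpetuity: 126538.46154 / (1+0.052)^4 = 103314.09856
Total PV = 18530.07685 + 103314.09856 = 121844.17540

$121844.18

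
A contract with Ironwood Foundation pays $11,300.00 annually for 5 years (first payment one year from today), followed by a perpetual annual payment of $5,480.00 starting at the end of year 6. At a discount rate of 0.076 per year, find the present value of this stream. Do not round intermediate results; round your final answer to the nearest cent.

$95589.89

PV of 5-year annuity: $11,300.00 × [1 − (1+0.076)^−5] / 0.076 = 45597.30703
Perpetuity value at year 5: $5,480.00 / 0.076 = 72105.26316
PV of perpetuity: 72105.26316 / (1+0.076)^5 = 49992.58683
Total PV = 45597.30703 + 49992.58683 = 95589.89386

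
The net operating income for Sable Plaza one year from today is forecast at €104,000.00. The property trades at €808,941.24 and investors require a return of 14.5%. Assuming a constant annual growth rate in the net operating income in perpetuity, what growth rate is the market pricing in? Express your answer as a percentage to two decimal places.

1.64%

P = D₁/(r−g) ⇒ g = r − D₁/P = 0.145 − €104,000.00/€808,941.24 = 0.016437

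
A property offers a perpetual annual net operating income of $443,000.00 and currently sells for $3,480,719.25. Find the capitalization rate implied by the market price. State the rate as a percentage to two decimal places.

12.73%

P = C/r ⇒ r = C/P = $443,000.00/$3,480,719.25 = 0.127273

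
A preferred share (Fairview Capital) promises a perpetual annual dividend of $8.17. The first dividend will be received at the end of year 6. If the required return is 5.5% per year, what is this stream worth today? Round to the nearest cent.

$113.66

Value at end of year 5: C / r = $8.17 / 0.055 = $148.5455
Discount to today: PV = $148.5455 / (1 + 0.055)^5 = $148.5455 / 1.306960 = $113.66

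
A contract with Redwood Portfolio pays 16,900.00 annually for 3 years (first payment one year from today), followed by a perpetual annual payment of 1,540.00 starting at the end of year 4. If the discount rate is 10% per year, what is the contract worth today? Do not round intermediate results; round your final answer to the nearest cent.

53598.05

PV of 3-year annuity: 16,900.00 × [1 − (1+0.1)^−3] / 0.1 = 42027.79865
Perpetuity value at year 3: 1,540.00 / 0.1 = 15400.00000
PV of perpetuity: 15400.00000 / (1+0.1)^3 = 11570.24793
Total PV = 42027.79865 + 11570.24793 = 53598.04658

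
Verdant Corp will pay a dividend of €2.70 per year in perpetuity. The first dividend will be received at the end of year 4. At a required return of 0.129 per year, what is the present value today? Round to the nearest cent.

€14.54

Value at end of year 3: C / r = €2.70 / 0.129 = €20.9302
Discount to today: PV = €20.9302 / (1 + 0.129)^3 = €20.9302 / 1.439070 = €14.54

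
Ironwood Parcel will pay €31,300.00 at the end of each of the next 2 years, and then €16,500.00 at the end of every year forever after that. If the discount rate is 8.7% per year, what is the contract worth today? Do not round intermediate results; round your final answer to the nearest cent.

€215796.35

PV of 2-year annuity: €31,300.00 × [1 − (1+0.087)^−2] / 0.087 = 55285.04895
Perpetuity value at year 2: €16,500.00 / 0.087 = 189655.17241
PV of perpetuity: 189655.17241 / (1+0.087)^2 = 160511.29677
Total PV = 55285.04895 + 160511.29677 = 215796.34572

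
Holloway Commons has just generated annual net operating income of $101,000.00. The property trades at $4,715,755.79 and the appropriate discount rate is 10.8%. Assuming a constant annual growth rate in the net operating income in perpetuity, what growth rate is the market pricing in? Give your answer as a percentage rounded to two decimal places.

8.48%

P = D₀(1+g)/(r−g) ⇒ P(r−g) = D₀(1+g) ⇒ g(P+D₀) = P·r − D₀
g = (P·r − D₀)/(P + D₀) = ($4,715,755.79×0.108 − $101,000.00) / ($4,715,755.79 + $101,000.00) = 0.084767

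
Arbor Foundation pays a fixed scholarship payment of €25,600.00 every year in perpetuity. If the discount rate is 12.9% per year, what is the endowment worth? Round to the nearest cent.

€198449.61

Level perpetuity: PV = C / r = €25,600.00 / 0.129 = €198,449.61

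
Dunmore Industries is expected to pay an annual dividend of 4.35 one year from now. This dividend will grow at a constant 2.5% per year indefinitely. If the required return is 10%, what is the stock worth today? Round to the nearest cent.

58.00

Growing perpetuity: P = D₁ / (r − g) = 4.3500 / (0.1 − 0.025) = 58.00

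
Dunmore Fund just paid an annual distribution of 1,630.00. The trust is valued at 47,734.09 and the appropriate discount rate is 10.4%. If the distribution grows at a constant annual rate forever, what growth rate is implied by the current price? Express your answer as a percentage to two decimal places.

6.75%

P = D₀(1+g)/(r−g) ⇒ P(r−g) = D₀(1+g) ⇒ g(P+D₀) = P·r − D₀
g = (P·r − D₀)/(P + D₀) = (47,734.09×0.104 − 1,630.00) / (47,734.09 + 1,630.00) = 0.067546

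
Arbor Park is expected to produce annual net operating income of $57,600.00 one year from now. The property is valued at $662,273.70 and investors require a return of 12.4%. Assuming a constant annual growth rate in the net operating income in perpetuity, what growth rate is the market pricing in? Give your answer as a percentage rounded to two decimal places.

3.70%

P = D₁/(r−g) ⇒ g = r − D₁/P = 0.124 − $57,600.00/$662,273.70 = 0.037027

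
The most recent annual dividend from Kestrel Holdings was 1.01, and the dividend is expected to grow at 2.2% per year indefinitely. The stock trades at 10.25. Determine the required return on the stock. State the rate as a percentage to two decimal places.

12.27%

D₁ = 1.01 × 1.022 = 1.0322
P = D₁/(r − g) ⇒ r = D₁/P + g = 1.0322/10.25 + 0.022 = 0.100704 + 0.022 = 0.122704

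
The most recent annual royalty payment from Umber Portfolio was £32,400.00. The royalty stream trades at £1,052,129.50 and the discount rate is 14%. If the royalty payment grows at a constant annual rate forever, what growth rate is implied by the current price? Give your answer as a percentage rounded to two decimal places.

P = D₀(1+g)/(r−g) ⇒ P(r−g) = D₀(1+g) ⇒ g(P+D₀) = P·r − D₀
g = (P·r − D₀)/(P + D₀) = (£1,052,129.50×0.14 − £32,400.00) / (£1,052,129.50 + £32,400.00) = 0.105943

10.59%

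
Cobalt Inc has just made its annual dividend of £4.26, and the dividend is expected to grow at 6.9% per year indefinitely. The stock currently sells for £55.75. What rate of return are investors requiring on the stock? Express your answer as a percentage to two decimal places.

D₁ = £4.26 × 1.069 = £4.5539
P = D₁/(r − g) ⇒ r = D₁/P + g = £4.5539/£55.75 + 0.069 = 0.081685 + 0.069 = 0.150685

15.07%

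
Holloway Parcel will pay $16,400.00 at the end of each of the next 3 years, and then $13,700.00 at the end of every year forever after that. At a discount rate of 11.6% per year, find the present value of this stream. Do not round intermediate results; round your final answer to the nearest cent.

PV of 3-year annuity: $16,400.00 × [1 − (1+0.116)^−3] / 0.116 = 39662.37306
Perpetuity value at year 3: $13,700.00 / 0.116 = 118103.44828
PV of perpetuity: 118103.44828 / (1+0.116)^3 = 84970.85615
Total PV = 39662.37306 + 84970.85615 = 124633.22921

$124633.23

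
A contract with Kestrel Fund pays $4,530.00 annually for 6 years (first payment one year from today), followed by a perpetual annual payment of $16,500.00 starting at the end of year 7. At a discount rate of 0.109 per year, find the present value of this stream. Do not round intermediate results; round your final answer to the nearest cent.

PV of 6-year annuity: $4,530.00 × [1 − (1+0.109)^−6] / 0.109 = 19219.67118
Perpetuity value at year 6: $16,500.00 / 0.109 = 151376.14679
PV of perpetuity: 151376.14679 / (1+0.109)^6 = 81370.72198
Total PV = 19219.67118 + 81370.72198 = 100590.39315

$100590.39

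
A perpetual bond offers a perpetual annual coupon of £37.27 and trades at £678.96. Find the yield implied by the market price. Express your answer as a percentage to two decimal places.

P = C/r ⇒ r = C/P = £37.27/£678.96 = 0.054893

5.49%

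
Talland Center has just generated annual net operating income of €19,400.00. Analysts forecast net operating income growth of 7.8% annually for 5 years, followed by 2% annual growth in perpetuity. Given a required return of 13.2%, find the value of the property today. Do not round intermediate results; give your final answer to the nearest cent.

€222341.46

D_1 = 20913.20000
D_2 = 22544.42960
D_3 = 24302.89511
D_4 = 26198.52093
D_5 = 28242.00556
Terminal value at year 5: TV = D_5×(1+g_2)/(r−g_2) = 28806.84567/0.112 = 257203.97920
P_0 = D_1/(1+r)^1 + D_2/(1+r)^2 + D_3/(1+r)^3 + D_4/(1+r)^4 + D_5/(1+r)^5 + TV/(1+r)^5
    = 18474.55830 + 17593.26312 + 16754.00852 + 15954.78903 + 15193.69485 + 138371.14957 = 222341.46340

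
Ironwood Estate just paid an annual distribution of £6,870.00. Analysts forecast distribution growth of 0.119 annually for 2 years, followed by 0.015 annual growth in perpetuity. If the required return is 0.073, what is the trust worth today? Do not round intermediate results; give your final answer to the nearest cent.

D_1 = 7687.53000
D_2 = 8602.34607
Terminal value at year 2: TV = D_2×(1+g_2)/(r−g_2) = 8731.38126/0.058 = 150541.05623
P_0 = D_1/(1+r)^1 + D_2/(1+r)^2 + TV/(1+r)^2
    = 7164.52004 + 7471.66628 + 130754.15995 = 145390.34627

£145390.35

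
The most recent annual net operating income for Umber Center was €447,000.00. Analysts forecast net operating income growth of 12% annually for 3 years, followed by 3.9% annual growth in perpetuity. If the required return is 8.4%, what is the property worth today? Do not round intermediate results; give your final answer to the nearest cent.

D_1 = 500640.00000
D_2 = 560716.80000
D_3 = 628002.81600
Terminal value at year 3: TV = D_3×(1+g_2)/(r−g_2) = 652494.92582/0.045 = 14499887.24053
P_0 = D_1/(1+r)^1 + D_2/(1+r)^2 + D_3/(1+r)^3 + TV/(1+r)^3
    = 461845.01845 + 477183.04489 + 493030.45229 + 11383525.33172 = 12815583.84735

€12815583.85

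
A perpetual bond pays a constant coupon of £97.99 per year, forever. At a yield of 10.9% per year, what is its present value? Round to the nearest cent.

Level perpetuity: PV = C / r = £97.99 / 0.109 = £898.99

£898.99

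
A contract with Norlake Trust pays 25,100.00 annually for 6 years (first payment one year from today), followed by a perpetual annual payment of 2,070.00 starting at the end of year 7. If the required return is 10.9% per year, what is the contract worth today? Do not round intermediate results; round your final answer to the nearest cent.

PV of 6-year annuity: 25,100.00 × [1 − (1+0.109)^−6] / 0.109 = 106493.10077
Perpetuity value at year 6: 2,070.00 / 0.109 = 18990.82569
PV of perpetuity: 18990.82569 / (1+0.109)^6 = 10208.32694
Total PV = 106493.10077 + 10208.32694 = 116701.42771

116701.43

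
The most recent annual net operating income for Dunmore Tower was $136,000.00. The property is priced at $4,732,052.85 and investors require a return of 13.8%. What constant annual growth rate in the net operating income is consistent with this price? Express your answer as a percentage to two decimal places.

P = D₀(1+g)/(r−g) ⇒ P(r−g) = D₀(1+g) ⇒ g(P+D₀) = P·r − D₀
g = (P·r − D₀)/(P + D₀) = ($4,732,052.85×0.138 − $136,000.00) / ($4,732,052.85 + $136,000.00) = 0.106207

10.62%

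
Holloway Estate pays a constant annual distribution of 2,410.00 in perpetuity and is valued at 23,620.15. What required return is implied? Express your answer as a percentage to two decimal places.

P = C/r ⇒ r = C/P = 2,410.00/23,620.15 = 0.102032

10.20%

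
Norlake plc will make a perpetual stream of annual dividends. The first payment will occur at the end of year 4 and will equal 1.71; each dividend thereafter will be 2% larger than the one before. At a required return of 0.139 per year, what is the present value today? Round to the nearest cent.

9.72

Value at end of year 3: C₁ / (r − g) = 1.71 / (0.139 − 0.02) = 14.3697
Discount to today: PV = 14.3697 / (1 + 0.139)^3 = 14.3697 / 1.477649 = 9.72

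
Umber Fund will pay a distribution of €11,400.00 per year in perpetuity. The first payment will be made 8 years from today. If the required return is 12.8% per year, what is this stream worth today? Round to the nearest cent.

€38329.33

Value at end of year 7: C / r = €11,400.00 / 0.128 = €89,062.5000
Discount to today: PV = €89,062.5000 / (1 + 0.128)^7 = €89,062.5000 / 2.323612 = €38,329.33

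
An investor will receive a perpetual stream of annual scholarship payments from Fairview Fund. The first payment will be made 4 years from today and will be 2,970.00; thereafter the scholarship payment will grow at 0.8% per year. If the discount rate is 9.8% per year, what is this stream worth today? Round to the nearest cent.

24929.12

Value at end of year 3: C₁ / (r − g) = 2,970.00 / (0.098 − 0.008) = 33,000.0000
Discount to today: PV = 33,000.0000 / (1 + 0.098)^3 = 33,000.0000 / 1.323753 = 24,929.12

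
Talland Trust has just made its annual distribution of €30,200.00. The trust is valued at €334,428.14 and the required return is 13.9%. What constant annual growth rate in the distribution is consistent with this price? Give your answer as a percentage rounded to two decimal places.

P = D₀(1+g)/(r−g) ⇒ P(r−g) = D₀(1+g) ⇒ g(P+D₀) = P·r − D₀
g = (P·r − D₀)/(P + D₀) = (€334,428.14×0.139 − €30,200.00) / (€334,428.14 + €30,200.00) = 0.044663

4.47%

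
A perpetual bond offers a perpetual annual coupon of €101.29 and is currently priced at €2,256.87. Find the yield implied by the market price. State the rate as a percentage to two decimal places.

P = C/r ⇒ r = C/P = €101.29/€2,256.87 = 0.044881

4.49%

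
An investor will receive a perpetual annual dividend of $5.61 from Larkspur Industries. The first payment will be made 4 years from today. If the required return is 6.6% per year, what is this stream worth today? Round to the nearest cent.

$70.17

Value at end of year 3: C / r = $5.61 / 0.066 = $85.0000
Discount to today: PV = $85.0000 / (1 + 0.066)^3 = $85.0000 / 1.211355 = $70.17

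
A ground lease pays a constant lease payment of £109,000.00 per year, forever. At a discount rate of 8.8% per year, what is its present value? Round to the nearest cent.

£1238636.36

Level perpetuity: PV = C / r = £109,000.00 / 0.088 = £1,238,636.36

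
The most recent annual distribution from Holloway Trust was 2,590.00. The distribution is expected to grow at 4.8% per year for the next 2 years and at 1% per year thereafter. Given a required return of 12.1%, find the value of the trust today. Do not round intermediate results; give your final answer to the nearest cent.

D_1 = 2714.32000
D_2 = 2844.60736
Terminal value at year 2: TV = D_2×(1+g_2)/(r−g_2) = 2873.05343/0.111 = 25883.36427
P_0 = D_1/(1+r)^1 + D_2/(1+r)^2 + TV/(1+r)^2
    = 2421.33809 + 2263.65952 + 20597.26228 = 25282.25989

25282.26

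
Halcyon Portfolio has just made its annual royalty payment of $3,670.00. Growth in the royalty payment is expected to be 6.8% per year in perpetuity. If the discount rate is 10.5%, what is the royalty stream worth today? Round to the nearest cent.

D₁ = D₀ × (1 + g) = $3,670.00 × 1.068 = $3,919.5600
Growing perpetuity: P = D₁ / (r − g) = $3,919.5600 / (0.105 − 0.068) = $105,934.05

$105934.05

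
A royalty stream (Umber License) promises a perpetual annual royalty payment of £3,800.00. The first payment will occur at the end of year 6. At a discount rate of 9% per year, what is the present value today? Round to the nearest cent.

Value at end of year 5: C / r = £3,800.00 / 0.09 = £42,222.2222
Discount to today: PV = £42,222.2222 / (1 + 0.09)^5 = £42,222.2222 / 1.538624 = £27,441.55

£27441.55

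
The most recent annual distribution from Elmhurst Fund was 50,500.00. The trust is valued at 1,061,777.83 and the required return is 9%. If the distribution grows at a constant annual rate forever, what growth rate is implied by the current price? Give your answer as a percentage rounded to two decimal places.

4.05%

P = D₀(1+g)/(r−g) ⇒ P(r−g) = D₀(1+g) ⇒ g(P+D₀) = P·r − D₀
g = (P·r − D₀)/(P + D₀) = (1,061,777.83×0.09 − 50,500.00) / (1,061,777.83 + 50,500.00) = 0.040511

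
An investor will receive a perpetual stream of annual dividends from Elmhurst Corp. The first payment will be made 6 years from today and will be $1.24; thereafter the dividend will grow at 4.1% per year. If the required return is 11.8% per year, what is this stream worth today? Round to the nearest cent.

$9.22

Value at end of year 5: C₁ / (r − g) = $1.24 / (0.118 − 0.041) = $16.1039
Discount to today: PV = $16.1039 / (1 + 0.118)^5 = $16.1039 / 1.746663 = $9.22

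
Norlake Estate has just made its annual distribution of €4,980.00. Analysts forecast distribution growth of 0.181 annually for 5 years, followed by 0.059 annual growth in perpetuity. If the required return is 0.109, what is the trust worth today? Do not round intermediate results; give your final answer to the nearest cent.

€174650.39

D_1 = 5881.38000
D_2 = 6945.90978
D_3 = 8203.11945
D_4 = 9687.88407
D_5 = 11441.39109
Terminal value at year 5: TV = D_5×(1+g_2)/(r−g_2) = 12116.43316/0.05 = 242328.66323
P_0 = D_1/(1+r)^1 + D_2/(1+r)^2 + D_3/(1+r)^3 + D_4/(1+r)^4 + D_5/(1+r)^5 + TV/(1+r)^5
    = 5303.31830 + 5647.62752 + 6014.29044 + 6404.75835 + 6820.57675 + 144459.81550 = 174650.38686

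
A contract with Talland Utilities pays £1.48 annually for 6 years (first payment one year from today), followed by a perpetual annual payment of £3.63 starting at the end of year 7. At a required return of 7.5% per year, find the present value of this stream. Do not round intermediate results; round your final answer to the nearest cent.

PV of 6-year annuity: £1.48 × [1 − (1+0.075)^−6] / 0.075 = 6.94689
Perpetuity value at year 6: £3.63 / 0.075 = 48.40000
PV of perpetuity: 48.40000 / (1+0.075)^6 = 31.36134
Total PV = 6.94689 + 31.36134 = 38.30823

£38.31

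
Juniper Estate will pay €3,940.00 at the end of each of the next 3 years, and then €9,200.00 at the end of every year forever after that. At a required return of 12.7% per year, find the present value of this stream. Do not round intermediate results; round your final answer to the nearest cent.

€59957.74

PV of 3-year annuity: €3,940.00 × [1 − (1+0.127)^−3] / 0.127 = 9350.53613
Perpetuity value at year 3: €9,200.00 / 0.127 = 72440.94488
PV of perpetuity: 72440.94488 / (1+0.127)^3 = 50607.20571
Total PV = 9350.53613 + 50607.20571 = 59957.74183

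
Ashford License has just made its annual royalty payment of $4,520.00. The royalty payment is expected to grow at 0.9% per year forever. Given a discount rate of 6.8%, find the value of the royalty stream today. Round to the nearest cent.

$77299.66

D₁ = D₀ × (1 + g) = $4,520.00 × 1.009 = $4,560.6800
Growing perpetuity: P = D₁ / (r − g) = $4,560.6800 / (0.068 − 0.009) = $77,299.66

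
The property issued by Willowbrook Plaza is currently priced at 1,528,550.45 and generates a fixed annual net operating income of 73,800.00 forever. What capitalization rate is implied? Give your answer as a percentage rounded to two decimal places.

P = C/r ⇒ r = C/P = 73,800.00/1,528,550.45 = 0.048281

4.83%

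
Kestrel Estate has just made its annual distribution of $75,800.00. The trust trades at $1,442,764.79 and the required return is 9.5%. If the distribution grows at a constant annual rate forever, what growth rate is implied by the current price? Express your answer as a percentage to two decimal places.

4.03%

P = D₀(1+g)/(r−g) ⇒ P(r−g) = D₀(1+g) ⇒ g(P+D₀) = P·r − D₀
g = (P·r − D₀)/(P + D₀) = ($1,442,764.79×0.095 − $75,800.00) / ($1,442,764.79 + $75,800.00) = 0.040342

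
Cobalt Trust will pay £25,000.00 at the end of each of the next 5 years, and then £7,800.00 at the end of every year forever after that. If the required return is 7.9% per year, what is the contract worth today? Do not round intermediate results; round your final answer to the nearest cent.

PV of 5-year annuity: £25,000.00 × [1 − (1+0.079)^−5] / 0.079 = 100081.38719
Perpetuity value at year 5: £7,800.00 / 0.079 = 98734.17722
PV of perpetuity: 98734.17722 / (1+0.079)^5 = 67508.78441
Total PV = 100081.38719 + 67508.78441 = 167590.17160

£167590.17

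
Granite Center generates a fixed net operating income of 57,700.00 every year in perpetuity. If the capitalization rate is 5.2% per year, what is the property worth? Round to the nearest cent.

Level perpetuity: PV = C / r = 57,700.00 / 0.052 = 1,109,615.38

1109615.38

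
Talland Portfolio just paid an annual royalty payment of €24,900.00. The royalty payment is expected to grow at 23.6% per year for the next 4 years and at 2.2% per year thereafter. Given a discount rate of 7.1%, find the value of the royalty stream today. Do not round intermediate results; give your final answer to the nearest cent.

D_1 = 30776.40000
D_2 = 38039.63040
D_3 = 47016.98317
D_4 = 58112.99120
Terminal value at year 4: TV = D_4×(1+g_2)/(r−g_2) = 59391.47701/0.049 = 1212070.95939
P_0 = D_1/(1+r)^1 + D_2/(1+r)^2 + D_3/(1+r)^3 + D_4/(1+r)^4 + TV/(1+r)^4
    = 28736.13445 + 33163.27001 + 38272.45727 + 44168.77422 + 921234.43368 = 1065575.06963

€1065575.07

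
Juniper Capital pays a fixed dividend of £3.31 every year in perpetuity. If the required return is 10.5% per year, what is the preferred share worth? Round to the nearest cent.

Level perpetuity: PV = C / r = £3.31 / 0.105 = £31.52

£31.52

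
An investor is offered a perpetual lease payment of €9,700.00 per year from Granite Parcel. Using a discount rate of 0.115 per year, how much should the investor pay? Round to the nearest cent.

€84347.83

Level perpetuity: PV = C / r = €9,700.00 / 0.115 = €84,347.83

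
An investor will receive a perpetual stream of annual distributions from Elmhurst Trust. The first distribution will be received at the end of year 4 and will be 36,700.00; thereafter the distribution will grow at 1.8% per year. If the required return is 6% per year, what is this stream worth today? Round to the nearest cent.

733667.33

Value at end of year 3: C₁ / (r − g) = 36,700.00 / (0.06 − 0.018) = 873,809.5238
Discount to today: PV = 873,809.5238 / (1 + 0.06)^3 = 873,809.5238 / 1.191016 = 733,667.33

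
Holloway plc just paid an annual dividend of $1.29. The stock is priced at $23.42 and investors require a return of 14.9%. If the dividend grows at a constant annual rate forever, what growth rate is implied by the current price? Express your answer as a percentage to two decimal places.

8.90%

P = D₀(1+g)/(r−g) ⇒ P(r−g) = D₀(1+g) ⇒ g(P+D₀) = P·r − D₀
g = (P·r − D₀)/(P + D₀) = ($23.42×0.149 − $1.29) / ($23.42 + $1.29) = 0.089016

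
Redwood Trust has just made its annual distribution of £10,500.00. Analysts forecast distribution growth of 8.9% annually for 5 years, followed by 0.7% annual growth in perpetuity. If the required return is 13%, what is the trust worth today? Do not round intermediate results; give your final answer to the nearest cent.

D_1 = 11434.50000
D_2 = 12452.17050
D_3 = 13560.41367
D_4 = 14767.29049
D_5 = 16081.57935
Terminal value at year 5: TV = D_5×(1+g_2)/(r−g_2) = 16194.15040/0.123 = 131659.75936
P_0 = D_1/(1+r)^1 + D_2/(1+r)^2 + D_3/(1+r)^3 + D_4/(1+r)^4 + D_5/(1+r)^5 + TV/(1+r)^5
    = 10119.02655 + 9751.87603 + 9398.04690 + 9057.05582 + 8728.43698 + 71459.64256 = 118514.08483

£118514.08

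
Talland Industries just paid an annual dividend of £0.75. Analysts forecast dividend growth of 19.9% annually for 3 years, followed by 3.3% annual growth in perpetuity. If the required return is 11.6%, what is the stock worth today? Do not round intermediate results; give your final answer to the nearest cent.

£14.18

D_1 = 0.89925
D_2 = 1.07820
D_3 = 1.29276
Terminal value at year 3: TV = D_3×(1+g_2)/(r−g_2) = 1.33542/0.083 = 16.08944
P_0 = D_1/(1+r)^1 + D_2/(1+r)^2 + D_3/(1+r)^3 + TV/(1+r)^3
    = 0.80578 + 0.86571 + 0.93009 + 11.57573 = 14.17731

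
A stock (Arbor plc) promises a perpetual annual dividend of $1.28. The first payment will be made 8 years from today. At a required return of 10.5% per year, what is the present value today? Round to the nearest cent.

$6.06

Value at end of year 7: C / r = $1.28 / 0.105 = $12.1905
Discount to today: PV = $12.1905 / (1 + 0.105)^7 = $12.1905 / 2.011574 = $6.06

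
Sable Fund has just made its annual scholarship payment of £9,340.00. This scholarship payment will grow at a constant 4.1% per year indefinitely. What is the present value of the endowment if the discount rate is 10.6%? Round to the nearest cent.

D₁ = D₀ × (1 + g) = £9,340.00 × 1.041 = £9,722.9400
Growing perpetuity: P = D₁ / (r − g) = £9,722.9400 / (0.106 − 0.041) = £149,583.69

£149583.69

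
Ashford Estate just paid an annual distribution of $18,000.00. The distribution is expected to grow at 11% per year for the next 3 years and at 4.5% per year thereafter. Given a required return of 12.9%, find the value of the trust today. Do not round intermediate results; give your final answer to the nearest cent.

$265015.02

D_1 = 19980.00000
D_2 = 22177.80000
D_3 = 24617.35800
Terminal value at year 3: TV = D_3×(1+g_2)/(r−g_2) = 25725.13911/0.084 = 306251.65607
P_0 = D_1/(1+r)^1 + D_2/(1+r)^2 + D_3/(1+r)^3 + TV/(1+r)^3
    = 17697.07706 + 17399.25202 + 17106.43910 + 212812.24837 = 265015.01655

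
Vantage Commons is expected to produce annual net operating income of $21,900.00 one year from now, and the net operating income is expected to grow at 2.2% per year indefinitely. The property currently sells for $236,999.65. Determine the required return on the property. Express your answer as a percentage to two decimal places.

P = D₁/(r − g) ⇒ r = D₁/P + g = $21,900.0000/$236,999.65 + 0.022 = 0.092405 + 0.022 = 0.114405

11.44%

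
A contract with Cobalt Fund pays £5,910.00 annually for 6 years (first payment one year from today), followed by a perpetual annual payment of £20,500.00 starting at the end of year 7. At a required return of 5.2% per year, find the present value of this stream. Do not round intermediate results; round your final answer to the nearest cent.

£320647.73

PV of 6-year annuity: £5,910.00 × [1 − (1+0.052)^−6] / 0.052 = 29806.42721
Perpetuity value at year 6: £20,500.00 / 0.052 = 394230.76923
PV of perpetuity: 394230.76923 / (1+0.052)^6 = 290841.30089
Total PV = 29806.42721 + 290841.30089 = 320647.72811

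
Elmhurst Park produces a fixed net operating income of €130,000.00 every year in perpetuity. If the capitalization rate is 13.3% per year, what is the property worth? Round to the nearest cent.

Level perpetuity: PV = C / r = €130,000.00 / 0.133 = €977,443.61

€977443.61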